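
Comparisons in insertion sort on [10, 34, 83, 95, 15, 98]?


Algorithm: insertion sort
Input: [10, 34, 83, 95, 15, 98]
Sorted: [10, 15, 34, 83, 95, 98]

8


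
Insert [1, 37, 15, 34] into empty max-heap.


Insert 1: [1]
Insert 37: [37, 1]
Insert 15: [37, 1, 15]
Insert 34: [37, 34, 15, 1]

Final heap: [37, 34, 15, 1]


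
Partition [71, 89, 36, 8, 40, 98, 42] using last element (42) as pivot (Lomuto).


Pivot: 42
  36 <= 42: swap -> [36, 89, 71, 8, 40, 98, 42]
  8 <= 42: swap -> [36, 8, 71, 89, 40, 98, 42]
  40 <= 42: swap -> [36, 8, 40, 89, 71, 98, 42]
Place pivot at 3: [36, 8, 40, 42, 71, 98, 89]

Partitioned: [36, 8, 40, 42, 71, 98, 89]


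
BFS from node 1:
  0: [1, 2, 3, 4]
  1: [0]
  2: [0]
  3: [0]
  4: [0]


Visit 1, enqueue [0]
Visit 0, enqueue [2, 3, 4]
Visit 2, enqueue []
Visit 3, enqueue []
Visit 4, enqueue []

BFS order: [1, 0, 2, 3, 4]


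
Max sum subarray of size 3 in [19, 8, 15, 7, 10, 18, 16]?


[0:3]: 42
[1:4]: 30
[2:5]: 32
[3:6]: 35
[4:7]: 44

Max: 44 at [4:7]


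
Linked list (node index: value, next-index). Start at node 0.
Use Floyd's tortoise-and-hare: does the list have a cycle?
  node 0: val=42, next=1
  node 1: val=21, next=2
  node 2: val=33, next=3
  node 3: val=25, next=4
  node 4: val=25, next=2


Floyd's tortoise (slow, +1) and hare (fast, +2):
  init: slow=0, fast=0
  step 1: slow=1, fast=2
  step 2: slow=2, fast=4
  step 3: slow=3, fast=3
  slow == fast at node 3: cycle detected

Cycle: yes


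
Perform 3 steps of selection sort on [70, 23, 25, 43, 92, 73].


Initial: [70, 23, 25, 43, 92, 73]
Step 1: min=23 at 1
  Swap: [23, 70, 25, 43, 92, 73]
Step 2: min=25 at 2
  Swap: [23, 25, 70, 43, 92, 73]
Step 3: min=43 at 3
  Swap: [23, 25, 43, 70, 92, 73]

After 3 steps: [23, 25, 43, 70, 92, 73]


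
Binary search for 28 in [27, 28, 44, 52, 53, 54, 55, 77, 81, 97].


Step 1: lo=0, hi=9, mid=4, val=53
Step 2: lo=0, hi=3, mid=1, val=28

Found at index 1


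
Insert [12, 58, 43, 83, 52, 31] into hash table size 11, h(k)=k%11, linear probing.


Insert 12: h=1 -> slot 1
Insert 58: h=3 -> slot 3
Insert 43: h=10 -> slot 10
Insert 83: h=6 -> slot 6
Insert 52: h=8 -> slot 8
Insert 31: h=9 -> slot 9

Table: [None, 12, None, 58, None, None, 83, None, 52, 31, 43]


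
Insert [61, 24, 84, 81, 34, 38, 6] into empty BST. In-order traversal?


Insert 61: root
Insert 24: L from 61
Insert 84: R from 61
Insert 81: R from 61 -> L from 84
Insert 34: L from 61 -> R from 24
Insert 38: L from 61 -> R from 24 -> R from 34
Insert 6: L from 61 -> L from 24

In-order: [6, 24, 34, 38, 61, 81, 84]


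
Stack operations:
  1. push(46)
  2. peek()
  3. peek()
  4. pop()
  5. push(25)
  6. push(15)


push(46) -> [46]
peek()->46
peek()->46
pop()->46, []
push(25) -> [25]
push(15) -> [25, 15]

Final stack: [25, 15]


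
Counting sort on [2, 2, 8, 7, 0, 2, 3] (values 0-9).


Input: [2, 2, 8, 7, 0, 2, 3]
Counts: [1, 0, 3, 1, 0, 0, 0, 1, 1, 0]

Sorted: [0, 2, 2, 2, 3, 7, 8]


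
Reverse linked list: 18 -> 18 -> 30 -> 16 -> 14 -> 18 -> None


Step 1: curr=18, set curr.next=prev(None) | reversed so far: 18
Step 2: curr=18, set curr.next=prev(18) | reversed so far: 18 -> 18
Step 3: curr=30, set curr.next=prev(18) | reversed so far: 30 -> 18 -> 18
Step 4: curr=16, set curr.next=prev(30) | reversed so far: 16 -> 30 -> 18 -> 18
Step 5: curr=14, set curr.next=prev(16) | reversed so far: 14 -> 16 -> 30 -> 18 -> 18
Step 6: curr=18, set curr.next=prev(14) | reversed so far: 18 -> 14 -> 16 -> 30 -> 18 -> 18

18 -> 14 -> 16 -> 30 -> 18 -> 18 -> None


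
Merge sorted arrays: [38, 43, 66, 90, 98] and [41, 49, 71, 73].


Take 38 from A
Take 41 from B
Take 43 from A
Take 49 from B
Take 66 from A
Take 71 from B
Take 73 from B

Merged: [38, 41, 43, 49, 66, 71, 73, 90, 98]


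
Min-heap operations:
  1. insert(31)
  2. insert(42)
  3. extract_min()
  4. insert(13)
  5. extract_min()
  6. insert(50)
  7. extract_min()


insert(31) -> [31]
insert(42) -> [31, 42]
extract_min()->31, [42]
insert(13) -> [13, 42]
extract_min()->13, [42]
insert(50) -> [42, 50]
extract_min()->42, [50]

Final heap: [50]


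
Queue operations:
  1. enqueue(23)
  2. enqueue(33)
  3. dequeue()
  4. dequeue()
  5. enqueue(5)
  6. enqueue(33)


enqueue(23) -> [23]
enqueue(33) -> [23, 33]
dequeue()->23, [33]
dequeue()->33, []
enqueue(5) -> [5]
enqueue(33) -> [5, 33]

Final queue: [5, 33]


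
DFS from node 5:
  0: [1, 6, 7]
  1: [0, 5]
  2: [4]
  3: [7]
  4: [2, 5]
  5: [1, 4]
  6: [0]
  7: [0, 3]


Visit 5, push [4, 1]
Visit 1, push [0]
Visit 0, push [7, 6]
Visit 6, push []
Visit 7, push [3]
Visit 3, push []
Visit 4, push [2]
Visit 2, push []

DFS order: [5, 1, 0, 6, 7, 3, 4, 2]


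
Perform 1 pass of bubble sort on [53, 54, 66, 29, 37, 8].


Initial: [53, 54, 66, 29, 37, 8]
Pass 1: [53, 54, 29, 37, 8, 66] (3 swaps)

After 1 pass: [53, 54, 29, 37, 8, 66]


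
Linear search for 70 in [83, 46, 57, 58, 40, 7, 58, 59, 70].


i=0: 83!=70
i=1: 46!=70
i=2: 57!=70
i=3: 58!=70
i=4: 40!=70
i=5: 7!=70
i=6: 58!=70
i=7: 59!=70
i=8: 70==70 found!

Found at 8, 9 comps


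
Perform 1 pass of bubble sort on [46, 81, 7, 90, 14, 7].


Initial: [46, 81, 7, 90, 14, 7]
Pass 1: [46, 7, 81, 14, 7, 90] (3 swaps)

After 1 pass: [46, 7, 81, 14, 7, 90]


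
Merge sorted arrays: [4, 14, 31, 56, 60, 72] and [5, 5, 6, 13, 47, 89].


Take 4 from A
Take 5 from B
Take 5 from B
Take 6 from B
Take 13 from B
Take 14 from A
Take 31 from A
Take 47 from B
Take 56 from A
Take 60 from A
Take 72 from A

Merged: [4, 5, 5, 6, 13, 14, 31, 47, 56, 60, 72, 89]


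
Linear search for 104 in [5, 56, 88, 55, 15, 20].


i=0: 5!=104
i=1: 56!=104
i=2: 88!=104
i=3: 55!=104
i=4: 15!=104
i=5: 20!=104

Not found, 6 comps


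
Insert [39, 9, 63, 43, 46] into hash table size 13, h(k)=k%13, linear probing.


Insert 39: h=0 -> slot 0
Insert 9: h=9 -> slot 9
Insert 63: h=11 -> slot 11
Insert 43: h=4 -> slot 4
Insert 46: h=7 -> slot 7

Table: [39, None, None, None, 43, None, None, 46, None, 9, None, 63, None]


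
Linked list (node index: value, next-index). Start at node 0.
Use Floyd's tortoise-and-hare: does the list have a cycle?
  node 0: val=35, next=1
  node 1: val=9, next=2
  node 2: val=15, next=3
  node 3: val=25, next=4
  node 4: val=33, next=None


Floyd's tortoise (slow, +1) and hare (fast, +2):
  init: slow=0, fast=0
  step 1: slow=1, fast=2
  step 2: slow=2, fast=4
  step 3: fast -> None, no cycle

Cycle: no


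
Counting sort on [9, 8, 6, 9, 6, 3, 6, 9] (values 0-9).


Input: [9, 8, 6, 9, 6, 3, 6, 9]
Counts: [0, 0, 0, 1, 0, 0, 3, 0, 1, 3]

Sorted: [3, 6, 6, 6, 8, 9, 9, 9]


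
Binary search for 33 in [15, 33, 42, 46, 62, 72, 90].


Step 1: lo=0, hi=6, mid=3, val=46
Step 2: lo=0, hi=2, mid=1, val=33

Found at index 1


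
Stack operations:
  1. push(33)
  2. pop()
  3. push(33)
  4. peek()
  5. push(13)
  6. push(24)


push(33) -> [33]
pop()->33, []
push(33) -> [33]
peek()->33
push(13) -> [33, 13]
push(24) -> [33, 13, 24]

Final stack: [33, 13, 24]


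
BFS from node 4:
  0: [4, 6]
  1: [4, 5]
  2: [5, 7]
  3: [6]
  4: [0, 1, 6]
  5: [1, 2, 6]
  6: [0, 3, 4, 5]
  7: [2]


Visit 4, enqueue [0, 1, 6]
Visit 0, enqueue []
Visit 1, enqueue [5]
Visit 6, enqueue [3]
Visit 5, enqueue [2]
Visit 3, enqueue []
Visit 2, enqueue [7]
Visit 7, enqueue []

BFS order: [4, 0, 1, 6, 5, 3, 2, 7]


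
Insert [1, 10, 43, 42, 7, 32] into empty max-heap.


Insert 1: [1]
Insert 10: [10, 1]
Insert 43: [43, 1, 10]
Insert 42: [43, 42, 10, 1]
Insert 7: [43, 42, 10, 1, 7]
Insert 32: [43, 42, 32, 1, 7, 10]

Final heap: [43, 42, 32, 1, 7, 10]


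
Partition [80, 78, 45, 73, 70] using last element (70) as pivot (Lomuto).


Pivot: 70
  45 <= 70: swap -> [45, 78, 80, 73, 70]
Place pivot at 1: [45, 70, 80, 73, 78]

Partitioned: [45, 70, 80, 73, 78]


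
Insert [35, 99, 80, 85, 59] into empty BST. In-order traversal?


Insert 35: root
Insert 99: R from 35
Insert 80: R from 35 -> L from 99
Insert 85: R from 35 -> L from 99 -> R from 80
Insert 59: R from 35 -> L from 99 -> L from 80

In-order: [35, 59, 80, 85, 99]


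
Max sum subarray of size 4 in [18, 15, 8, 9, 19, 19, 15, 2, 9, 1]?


[0:4]: 50
[1:5]: 51
[2:6]: 55
[3:7]: 62
[4:8]: 55
[5:9]: 45
[6:10]: 27

Max: 62 at [3:7]


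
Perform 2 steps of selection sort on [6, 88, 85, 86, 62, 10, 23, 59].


Initial: [6, 88, 85, 86, 62, 10, 23, 59]
Step 1: min=6 at 0
  Swap: [6, 88, 85, 86, 62, 10, 23, 59]
Step 2: min=10 at 5
  Swap: [6, 10, 85, 86, 62, 88, 23, 59]

After 2 steps: [6, 10, 85, 86, 62, 88, 23, 59]


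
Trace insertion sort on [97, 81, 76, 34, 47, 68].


Initial: [97, 81, 76, 34, 47, 68]
Insert 81: [81, 97, 76, 34, 47, 68]
Insert 76: [76, 81, 97, 34, 47, 68]
Insert 34: [34, 76, 81, 97, 47, 68]
Insert 47: [34, 47, 76, 81, 97, 68]
Insert 68: [34, 47, 68, 76, 81, 97]

Sorted: [34, 47, 68, 76, 81, 97]


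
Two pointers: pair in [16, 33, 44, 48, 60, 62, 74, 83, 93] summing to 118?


lo=0(16)+hi=8(93)=109
lo=1(33)+hi=8(93)=126
lo=1(33)+hi=7(83)=116
lo=2(44)+hi=7(83)=127
lo=2(44)+hi=6(74)=118

Yes: 44+74=118


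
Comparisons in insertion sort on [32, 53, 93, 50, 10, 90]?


Algorithm: insertion sort
Input: [32, 53, 93, 50, 10, 90]
Sorted: [10, 32, 50, 53, 90, 93]

11


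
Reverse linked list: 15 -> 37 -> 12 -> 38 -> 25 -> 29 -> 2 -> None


Step 1: curr=15, set curr.next=prev(None) | reversed so far: 15
Step 2: curr=37, set curr.next=prev(15) | reversed so far: 37 -> 15
Step 3: curr=12, set curr.next=prev(37) | reversed so far: 12 -> 37 -> 15
Step 4: curr=38, set curr.next=prev(12) | reversed so far: 38 -> 12 -> 37 -> 15
Step 5: curr=25, set curr.next=prev(38) | reversed so far: 25 -> 38 -> 12 -> 37 -> 15
Step 6: curr=29, set curr.next=prev(25) | reversed so far: 29 -> 25 -> 38 -> 12 -> 37 -> 15
Step 7: curr=2, set curr.next=prev(29) | reversed so far: 2 -> 29 -> 25 -> 38 -> 12 -> 37 -> 15

2 -> 29 -> 25 -> 38 -> 12 -> 37 -> 15 -> None


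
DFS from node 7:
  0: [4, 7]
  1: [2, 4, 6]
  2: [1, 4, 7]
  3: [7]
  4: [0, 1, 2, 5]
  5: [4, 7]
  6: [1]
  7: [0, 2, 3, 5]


Visit 7, push [5, 3, 2, 0]
Visit 0, push [4]
Visit 4, push [5, 2, 1]
Visit 1, push [6, 2]
Visit 2, push []
Visit 6, push []
Visit 5, push []
Visit 3, push []

DFS order: [7, 0, 4, 1, 2, 6, 5, 3]


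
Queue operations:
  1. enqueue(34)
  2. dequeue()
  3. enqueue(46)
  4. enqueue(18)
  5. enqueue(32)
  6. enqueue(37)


enqueue(34) -> [34]
dequeue()->34, []
enqueue(46) -> [46]
enqueue(18) -> [46, 18]
enqueue(32) -> [46, 18, 32]
enqueue(37) -> [46, 18, 32, 37]

Final queue: [46, 18, 32, 37]


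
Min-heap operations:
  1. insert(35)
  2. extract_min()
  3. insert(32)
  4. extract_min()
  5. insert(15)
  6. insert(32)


insert(35) -> [35]
extract_min()->35, []
insert(32) -> [32]
extract_min()->32, []
insert(15) -> [15]
insert(32) -> [15, 32]

Final heap: [15, 32]


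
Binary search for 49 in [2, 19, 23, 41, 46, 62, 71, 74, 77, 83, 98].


Step 1: lo=0, hi=10, mid=5, val=62
Step 2: lo=0, hi=4, mid=2, val=23
Step 3: lo=3, hi=4, mid=3, val=41
Step 4: lo=4, hi=4, mid=4, val=46

Not found


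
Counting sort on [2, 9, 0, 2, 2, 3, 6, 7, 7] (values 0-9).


Input: [2, 9, 0, 2, 2, 3, 6, 7, 7]
Counts: [1, 0, 3, 1, 0, 0, 1, 2, 0, 1]

Sorted: [0, 2, 2, 2, 3, 6, 7, 7, 9]


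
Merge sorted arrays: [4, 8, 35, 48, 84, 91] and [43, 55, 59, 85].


Take 4 from A
Take 8 from A
Take 35 from A
Take 43 from B
Take 48 from A
Take 55 from B
Take 59 from B
Take 84 from A
Take 85 from B

Merged: [4, 8, 35, 43, 48, 55, 59, 84, 85, 91]


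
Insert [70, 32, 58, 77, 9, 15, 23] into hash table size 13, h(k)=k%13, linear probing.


Insert 70: h=5 -> slot 5
Insert 32: h=6 -> slot 6
Insert 58: h=6, 1 probes -> slot 7
Insert 77: h=12 -> slot 12
Insert 9: h=9 -> slot 9
Insert 15: h=2 -> slot 2
Insert 23: h=10 -> slot 10

Table: [None, None, 15, None, None, 70, 32, 58, None, 9, 23, None, 77]


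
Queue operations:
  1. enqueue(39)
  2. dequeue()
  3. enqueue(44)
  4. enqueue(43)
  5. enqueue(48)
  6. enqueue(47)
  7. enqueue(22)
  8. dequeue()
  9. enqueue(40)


enqueue(39) -> [39]
dequeue()->39, []
enqueue(44) -> [44]
enqueue(43) -> [44, 43]
enqueue(48) -> [44, 43, 48]
enqueue(47) -> [44, 43, 48, 47]
enqueue(22) -> [44, 43, 48, 47, 22]
dequeue()->44, [43, 48, 47, 22]
enqueue(40) -> [43, 48, 47, 22, 40]

Final queue: [43, 48, 47, 22, 40]


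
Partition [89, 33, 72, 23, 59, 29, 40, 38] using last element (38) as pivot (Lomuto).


Pivot: 38
  33 <= 38: swap -> [33, 89, 72, 23, 59, 29, 40, 38]
  23 <= 38: swap -> [33, 23, 72, 89, 59, 29, 40, 38]
  29 <= 38: swap -> [33, 23, 29, 89, 59, 72, 40, 38]
Place pivot at 3: [33, 23, 29, 38, 59, 72, 40, 89]

Partitioned: [33, 23, 29, 38, 59, 72, 40, 89]


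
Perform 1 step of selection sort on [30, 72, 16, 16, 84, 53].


Initial: [30, 72, 16, 16, 84, 53]
Step 1: min=16 at 2
  Swap: [16, 72, 30, 16, 84, 53]

After 1 step: [16, 72, 30, 16, 84, 53]


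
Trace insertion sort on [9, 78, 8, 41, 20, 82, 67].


Initial: [9, 78, 8, 41, 20, 82, 67]
Insert 78: [9, 78, 8, 41, 20, 82, 67]
Insert 8: [8, 9, 78, 41, 20, 82, 67]
Insert 41: [8, 9, 41, 78, 20, 82, 67]
Insert 20: [8, 9, 20, 41, 78, 82, 67]
Insert 82: [8, 9, 20, 41, 78, 82, 67]
Insert 67: [8, 9, 20, 41, 67, 78, 82]

Sorted: [8, 9, 20, 41, 67, 78, 82]


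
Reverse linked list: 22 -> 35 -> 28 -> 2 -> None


Step 1: curr=22, set curr.next=prev(None) | reversed so far: 22
Step 2: curr=35, set curr.next=prev(22) | reversed so far: 35 -> 22
Step 3: curr=28, set curr.next=prev(35) | reversed so far: 28 -> 35 -> 22
Step 4: curr=2, set curr.next=prev(28) | reversed so far: 2 -> 28 -> 35 -> 22

2 -> 28 -> 35 -> 22 -> None


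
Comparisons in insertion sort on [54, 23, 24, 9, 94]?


Algorithm: insertion sort
Input: [54, 23, 24, 9, 94]
Sorted: [9, 23, 24, 54, 94]

7


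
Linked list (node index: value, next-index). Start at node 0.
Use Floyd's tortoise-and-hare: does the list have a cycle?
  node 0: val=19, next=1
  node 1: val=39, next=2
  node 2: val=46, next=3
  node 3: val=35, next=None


Floyd's tortoise (slow, +1) and hare (fast, +2):
  init: slow=0, fast=0
  step 1: slow=1, fast=2
  step 2: fast 2->3->None, no cycle

Cycle: no


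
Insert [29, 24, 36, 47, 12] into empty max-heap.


Insert 29: [29]
Insert 24: [29, 24]
Insert 36: [36, 24, 29]
Insert 47: [47, 36, 29, 24]
Insert 12: [47, 36, 29, 24, 12]

Final heap: [47, 36, 29, 24, 12]


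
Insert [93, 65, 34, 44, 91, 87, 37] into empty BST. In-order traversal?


Insert 93: root
Insert 65: L from 93
Insert 34: L from 93 -> L from 65
Insert 44: L from 93 -> L from 65 -> R from 34
Insert 91: L from 93 -> R from 65
Insert 87: L from 93 -> R from 65 -> L from 91
Insert 37: L from 93 -> L from 65 -> R from 34 -> L from 44

In-order: [34, 37, 44, 65, 87, 91, 93]


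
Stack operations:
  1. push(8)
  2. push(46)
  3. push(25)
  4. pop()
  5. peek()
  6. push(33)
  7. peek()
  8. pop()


push(8) -> [8]
push(46) -> [8, 46]
push(25) -> [8, 46, 25]
pop()->25, [8, 46]
peek()->46
push(33) -> [8, 46, 33]
peek()->33
pop()->33, [8, 46]

Final stack: [8, 46]


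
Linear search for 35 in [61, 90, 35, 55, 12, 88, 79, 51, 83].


i=0: 61!=35
i=1: 90!=35
i=2: 35==35 found!

Found at 2, 3 comps


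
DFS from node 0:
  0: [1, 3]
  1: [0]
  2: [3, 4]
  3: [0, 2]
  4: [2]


Visit 0, push [3, 1]
Visit 1, push []
Visit 3, push [2]
Visit 2, push [4]
Visit 4, push []

DFS order: [0, 1, 3, 2, 4]


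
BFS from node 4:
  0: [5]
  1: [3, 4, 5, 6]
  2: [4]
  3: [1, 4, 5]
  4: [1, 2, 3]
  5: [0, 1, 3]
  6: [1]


Visit 4, enqueue [1, 2, 3]
Visit 1, enqueue [5, 6]
Visit 2, enqueue []
Visit 3, enqueue []
Visit 5, enqueue [0]
Visit 6, enqueue []
Visit 0, enqueue []

BFS order: [4, 1, 2, 3, 5, 6, 0]


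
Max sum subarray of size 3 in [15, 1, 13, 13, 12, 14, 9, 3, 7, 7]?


[0:3]: 29
[1:4]: 27
[2:5]: 38
[3:6]: 39
[4:7]: 35
[5:8]: 26
[6:9]: 19
[7:10]: 17

Max: 39 at [3:6]


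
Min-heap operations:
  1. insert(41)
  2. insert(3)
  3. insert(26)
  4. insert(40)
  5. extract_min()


insert(41) -> [41]
insert(3) -> [3, 41]
insert(26) -> [3, 41, 26]
insert(40) -> [3, 40, 26, 41]
extract_min()->3, [26, 40, 41]

Final heap: [26, 40, 41]


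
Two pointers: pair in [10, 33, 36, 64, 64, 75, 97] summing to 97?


lo=0(10)+hi=6(97)=107
lo=0(10)+hi=5(75)=85
lo=1(33)+hi=5(75)=108
lo=1(33)+hi=4(64)=97

Yes: 33+64=97


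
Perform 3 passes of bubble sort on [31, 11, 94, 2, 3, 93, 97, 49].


Initial: [31, 11, 94, 2, 3, 93, 97, 49]
Pass 1: [11, 31, 2, 3, 93, 94, 49, 97] (5 swaps)
Pass 2: [11, 2, 3, 31, 93, 49, 94, 97] (3 swaps)
Pass 3: [2, 3, 11, 31, 49, 93, 94, 97] (3 swaps)

After 3 passes: [2, 3, 11, 31, 49, 93, 94, 97]


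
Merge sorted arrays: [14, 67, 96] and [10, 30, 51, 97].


Take 10 from B
Take 14 from A
Take 30 from B
Take 51 from B
Take 67 from A
Take 96 from A

Merged: [10, 14, 30, 51, 67, 96, 97]


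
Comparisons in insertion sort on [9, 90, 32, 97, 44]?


Algorithm: insertion sort
Input: [9, 90, 32, 97, 44]
Sorted: [9, 32, 44, 90, 97]

7


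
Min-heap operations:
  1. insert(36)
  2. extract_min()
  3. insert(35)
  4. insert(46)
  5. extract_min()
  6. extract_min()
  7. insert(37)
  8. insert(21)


insert(36) -> [36]
extract_min()->36, []
insert(35) -> [35]
insert(46) -> [35, 46]
extract_min()->35, [46]
extract_min()->46, []
insert(37) -> [37]
insert(21) -> [21, 37]

Final heap: [21, 37]


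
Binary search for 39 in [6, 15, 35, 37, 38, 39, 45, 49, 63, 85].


Step 1: lo=0, hi=9, mid=4, val=38
Step 2: lo=5, hi=9, mid=7, val=49
Step 3: lo=5, hi=6, mid=5, val=39

Found at index 5


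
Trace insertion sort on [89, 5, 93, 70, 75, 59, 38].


Initial: [89, 5, 93, 70, 75, 59, 38]
Insert 5: [5, 89, 93, 70, 75, 59, 38]
Insert 93: [5, 89, 93, 70, 75, 59, 38]
Insert 70: [5, 70, 89, 93, 75, 59, 38]
Insert 75: [5, 70, 75, 89, 93, 59, 38]
Insert 59: [5, 59, 70, 75, 89, 93, 38]
Insert 38: [5, 38, 59, 70, 75, 89, 93]

Sorted: [5, 38, 59, 70, 75, 89, 93]


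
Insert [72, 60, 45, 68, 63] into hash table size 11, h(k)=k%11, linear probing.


Insert 72: h=6 -> slot 6
Insert 60: h=5 -> slot 5
Insert 45: h=1 -> slot 1
Insert 68: h=2 -> slot 2
Insert 63: h=8 -> slot 8

Table: [None, 45, 68, None, None, 60, 72, None, 63, None, None]


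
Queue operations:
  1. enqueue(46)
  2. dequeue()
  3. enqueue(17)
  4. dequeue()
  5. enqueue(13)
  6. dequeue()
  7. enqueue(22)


enqueue(46) -> [46]
dequeue()->46, []
enqueue(17) -> [17]
dequeue()->17, []
enqueue(13) -> [13]
dequeue()->13, []
enqueue(22) -> [22]

Final queue: [22]


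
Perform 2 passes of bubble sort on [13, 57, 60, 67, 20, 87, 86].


Initial: [13, 57, 60, 67, 20, 87, 86]
Pass 1: [13, 57, 60, 20, 67, 86, 87] (2 swaps)
Pass 2: [13, 57, 20, 60, 67, 86, 87] (1 swaps)

After 2 passes: [13, 57, 20, 60, 67, 86, 87]


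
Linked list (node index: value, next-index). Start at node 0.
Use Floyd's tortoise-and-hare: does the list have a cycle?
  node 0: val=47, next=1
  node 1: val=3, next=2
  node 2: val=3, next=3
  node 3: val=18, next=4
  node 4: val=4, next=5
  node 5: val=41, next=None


Floyd's tortoise (slow, +1) and hare (fast, +2):
  init: slow=0, fast=0
  step 1: slow=1, fast=2
  step 2: slow=2, fast=4
  step 3: fast 4->5->None, no cycle

Cycle: no


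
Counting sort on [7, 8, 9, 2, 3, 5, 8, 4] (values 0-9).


Input: [7, 8, 9, 2, 3, 5, 8, 4]
Counts: [0, 0, 1, 1, 1, 1, 0, 1, 2, 1]

Sorted: [2, 3, 4, 5, 7, 8, 8, 9]


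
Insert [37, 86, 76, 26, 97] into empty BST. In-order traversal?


Insert 37: root
Insert 86: R from 37
Insert 76: R from 37 -> L from 86
Insert 26: L from 37
Insert 97: R from 37 -> R from 86

In-order: [26, 37, 76, 86, 97]


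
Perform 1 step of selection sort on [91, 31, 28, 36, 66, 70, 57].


Initial: [91, 31, 28, 36, 66, 70, 57]
Step 1: min=28 at 2
  Swap: [28, 31, 91, 36, 66, 70, 57]

After 1 step: [28, 31, 91, 36, 66, 70, 57]


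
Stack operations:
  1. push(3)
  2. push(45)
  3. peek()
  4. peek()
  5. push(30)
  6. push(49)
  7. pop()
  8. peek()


push(3) -> [3]
push(45) -> [3, 45]
peek()->45
peek()->45
push(30) -> [3, 45, 30]
push(49) -> [3, 45, 30, 49]
pop()->49, [3, 45, 30]
peek()->30

Final stack: [3, 45, 30]


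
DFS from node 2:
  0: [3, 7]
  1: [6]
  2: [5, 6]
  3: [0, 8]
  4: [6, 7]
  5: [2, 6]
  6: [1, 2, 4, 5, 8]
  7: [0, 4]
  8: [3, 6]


Visit 2, push [6, 5]
Visit 5, push [6]
Visit 6, push [8, 4, 1]
Visit 1, push []
Visit 4, push [7]
Visit 7, push [0]
Visit 0, push [3]
Visit 3, push [8]
Visit 8, push []

DFS order: [2, 5, 6, 1, 4, 7, 0, 3, 8]


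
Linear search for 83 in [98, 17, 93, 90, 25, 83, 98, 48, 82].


i=0: 98!=83
i=1: 17!=83
i=2: 93!=83
i=3: 90!=83
i=4: 25!=83
i=5: 83==83 found!

Found at 5, 6 comps


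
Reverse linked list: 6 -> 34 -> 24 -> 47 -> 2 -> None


Step 1: curr=6, set curr.next=prev(None) | reversed so far: 6
Step 2: curr=34, set curr.next=prev(6) | reversed so far: 34 -> 6
Step 3: curr=24, set curr.next=prev(34) | reversed so far: 24 -> 34 -> 6
Step 4: curr=47, set curr.next=prev(24) | reversed so far: 47 -> 24 -> 34 -> 6
Step 5: curr=2, set curr.next=prev(47) | reversed so far: 2 -> 47 -> 24 -> 34 -> 6

2 -> 47 -> 24 -> 34 -> 6 -> None


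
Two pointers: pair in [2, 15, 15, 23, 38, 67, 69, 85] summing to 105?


lo=0(2)+hi=7(85)=87
lo=1(15)+hi=7(85)=100
lo=2(15)+hi=7(85)=100
lo=3(23)+hi=7(85)=108
lo=3(23)+hi=6(69)=92
lo=4(38)+hi=6(69)=107
lo=4(38)+hi=5(67)=105

Yes: 38+67=105


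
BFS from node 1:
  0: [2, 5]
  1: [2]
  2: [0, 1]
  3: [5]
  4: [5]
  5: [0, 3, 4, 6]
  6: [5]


Visit 1, enqueue [2]
Visit 2, enqueue [0]
Visit 0, enqueue [5]
Visit 5, enqueue [3, 4, 6]
Visit 3, enqueue []
Visit 4, enqueue []
Visit 6, enqueue []

BFS order: [1, 2, 0, 5, 3, 4, 6]


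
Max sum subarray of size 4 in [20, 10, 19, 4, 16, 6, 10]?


[0:4]: 53
[1:5]: 49
[2:6]: 45
[3:7]: 36

Max: 53 at [0:4]


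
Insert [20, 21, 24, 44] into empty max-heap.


Insert 20: [20]
Insert 21: [21, 20]
Insert 24: [24, 20, 21]
Insert 44: [44, 24, 21, 20]

Final heap: [44, 24, 21, 20]


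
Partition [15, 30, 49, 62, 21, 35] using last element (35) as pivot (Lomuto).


Pivot: 35
  15 <= 35: advance i (no swap)
  30 <= 35: advance i (no swap)
  21 <= 35: swap -> [15, 30, 21, 62, 49, 35]
Place pivot at 3: [15, 30, 21, 35, 49, 62]

Partitioned: [15, 30, 21, 35, 49, 62]


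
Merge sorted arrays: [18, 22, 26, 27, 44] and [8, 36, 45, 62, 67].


Take 8 from B
Take 18 from A
Take 22 from A
Take 26 from A
Take 27 from A
Take 36 from B
Take 44 from A

Merged: [8, 18, 22, 26, 27, 36, 44, 45, 62, 67]


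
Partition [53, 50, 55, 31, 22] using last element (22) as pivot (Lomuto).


Pivot: 22
Place pivot at 0: [22, 50, 55, 31, 53]

Partitioned: [22, 50, 55, 31, 53]


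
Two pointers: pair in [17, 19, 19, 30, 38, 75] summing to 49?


lo=0(17)+hi=5(75)=92
lo=0(17)+hi=4(38)=55
lo=0(17)+hi=3(30)=47
lo=1(19)+hi=3(30)=49

Yes: 19+30=49


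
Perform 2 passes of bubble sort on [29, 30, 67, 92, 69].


Initial: [29, 30, 67, 92, 69]
Pass 1: [29, 30, 67, 69, 92] (1 swaps)
Pass 2: [29, 30, 67, 69, 92] (0 swaps)

After 2 passes: [29, 30, 67, 69, 92]


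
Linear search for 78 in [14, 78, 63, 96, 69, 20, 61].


i=0: 14!=78
i=1: 78==78 found!

Found at 1, 2 comps


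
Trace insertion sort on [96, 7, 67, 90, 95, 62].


Initial: [96, 7, 67, 90, 95, 62]
Insert 7: [7, 96, 67, 90, 95, 62]
Insert 67: [7, 67, 96, 90, 95, 62]
Insert 90: [7, 67, 90, 96, 95, 62]
Insert 95: [7, 67, 90, 95, 96, 62]
Insert 62: [7, 62, 67, 90, 95, 96]

Sorted: [7, 62, 67, 90, 95, 96]


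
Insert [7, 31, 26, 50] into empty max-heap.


Insert 7: [7]
Insert 31: [31, 7]
Insert 26: [31, 7, 26]
Insert 50: [50, 31, 26, 7]

Final heap: [50, 31, 26, 7]


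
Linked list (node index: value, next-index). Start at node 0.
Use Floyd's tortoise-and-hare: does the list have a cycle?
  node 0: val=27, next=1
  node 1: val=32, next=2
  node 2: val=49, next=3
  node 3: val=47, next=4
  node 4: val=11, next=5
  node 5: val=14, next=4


Floyd's tortoise (slow, +1) and hare (fast, +2):
  init: slow=0, fast=0
  step 1: slow=1, fast=2
  step 2: slow=2, fast=4
  step 3: slow=3, fast=4
  step 4: slow=4, fast=4
  slow == fast at node 4: cycle detected

Cycle: yes


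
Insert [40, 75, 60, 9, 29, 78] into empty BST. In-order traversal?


Insert 40: root
Insert 75: R from 40
Insert 60: R from 40 -> L from 75
Insert 9: L from 40
Insert 29: L from 40 -> R from 9
Insert 78: R from 40 -> R from 75

In-order: [9, 29, 40, 60, 75, 78]


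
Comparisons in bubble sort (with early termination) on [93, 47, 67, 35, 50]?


Algorithm: bubble sort (with early termination)
Input: [93, 47, 67, 35, 50]
Sorted: [35, 47, 50, 67, 93]

10


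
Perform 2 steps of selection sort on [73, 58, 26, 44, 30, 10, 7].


Initial: [73, 58, 26, 44, 30, 10, 7]
Step 1: min=7 at 6
  Swap: [7, 58, 26, 44, 30, 10, 73]
Step 2: min=10 at 5
  Swap: [7, 10, 26, 44, 30, 58, 73]

After 2 steps: [7, 10, 26, 44, 30, 58, 73]


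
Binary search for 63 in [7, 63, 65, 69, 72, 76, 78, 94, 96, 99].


Step 1: lo=0, hi=9, mid=4, val=72
Step 2: lo=0, hi=3, mid=1, val=63

Found at index 1


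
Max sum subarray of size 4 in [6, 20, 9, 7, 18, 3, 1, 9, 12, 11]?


[0:4]: 42
[1:5]: 54
[2:6]: 37
[3:7]: 29
[4:8]: 31
[5:9]: 25
[6:10]: 33

Max: 54 at [1:5]


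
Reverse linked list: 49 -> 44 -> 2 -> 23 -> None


Step 1: curr=49, set curr.next=prev(None) | reversed so far: 49
Step 2: curr=44, set curr.next=prev(49) | reversed so far: 44 -> 49
Step 3: curr=2, set curr.next=prev(44) | reversed so far: 2 -> 44 -> 49
Step 4: curr=23, set curr.next=prev(2) | reversed so far: 23 -> 2 -> 44 -> 49

23 -> 2 -> 44 -> 49 -> None


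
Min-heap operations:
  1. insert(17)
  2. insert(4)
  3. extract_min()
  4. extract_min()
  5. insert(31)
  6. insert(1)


insert(17) -> [17]
insert(4) -> [4, 17]
extract_min()->4, [17]
extract_min()->17, []
insert(31) -> [31]
insert(1) -> [1, 31]

Final heap: [1, 31]


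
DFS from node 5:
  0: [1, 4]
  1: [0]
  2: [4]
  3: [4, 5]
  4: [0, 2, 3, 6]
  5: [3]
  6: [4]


Visit 5, push [3]
Visit 3, push [4]
Visit 4, push [6, 2, 0]
Visit 0, push [1]
Visit 1, push []
Visit 2, push []
Visit 6, push []

DFS order: [5, 3, 4, 0, 1, 2, 6]


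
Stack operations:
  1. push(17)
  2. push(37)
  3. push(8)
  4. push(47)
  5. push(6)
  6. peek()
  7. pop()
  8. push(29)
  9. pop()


push(17) -> [17]
push(37) -> [17, 37]
push(8) -> [17, 37, 8]
push(47) -> [17, 37, 8, 47]
push(6) -> [17, 37, 8, 47, 6]
peek()->6
pop()->6, [17, 37, 8, 47]
push(29) -> [17, 37, 8, 47, 29]
pop()->29, [17, 37, 8, 47]

Final stack: [17, 37, 8, 47]


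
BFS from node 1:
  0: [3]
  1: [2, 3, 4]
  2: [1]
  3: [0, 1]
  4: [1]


Visit 1, enqueue [2, 3, 4]
Visit 2, enqueue []
Visit 3, enqueue [0]
Visit 4, enqueue []
Visit 0, enqueue []

BFS order: [1, 2, 3, 4, 0]


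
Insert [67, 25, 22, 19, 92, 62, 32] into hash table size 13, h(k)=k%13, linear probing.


Insert 67: h=2 -> slot 2
Insert 25: h=12 -> slot 12
Insert 22: h=9 -> slot 9
Insert 19: h=6 -> slot 6
Insert 92: h=1 -> slot 1
Insert 62: h=10 -> slot 10
Insert 32: h=6, 1 probes -> slot 7

Table: [None, 92, 67, None, None, None, 19, 32, None, 22, 62, None, 25]


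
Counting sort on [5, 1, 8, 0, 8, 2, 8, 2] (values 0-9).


Input: [5, 1, 8, 0, 8, 2, 8, 2]
Counts: [1, 1, 2, 0, 0, 1, 0, 0, 3, 0]

Sorted: [0, 1, 2, 2, 5, 8, 8, 8]


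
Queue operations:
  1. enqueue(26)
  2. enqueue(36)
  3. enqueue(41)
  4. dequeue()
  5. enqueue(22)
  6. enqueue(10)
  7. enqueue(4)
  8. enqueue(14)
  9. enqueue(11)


enqueue(26) -> [26]
enqueue(36) -> [26, 36]
enqueue(41) -> [26, 36, 41]
dequeue()->26, [36, 41]
enqueue(22) -> [36, 41, 22]
enqueue(10) -> [36, 41, 22, 10]
enqueue(4) -> [36, 41, 22, 10, 4]
enqueue(14) -> [36, 41, 22, 10, 4, 14]
enqueue(11) -> [36, 41, 22, 10, 4, 14, 11]

Final queue: [36, 41, 22, 10, 4, 14, 11]


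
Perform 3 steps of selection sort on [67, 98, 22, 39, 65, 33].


Initial: [67, 98, 22, 39, 65, 33]
Step 1: min=22 at 2
  Swap: [22, 98, 67, 39, 65, 33]
Step 2: min=33 at 5
  Swap: [22, 33, 67, 39, 65, 98]
Step 3: min=39 at 3
  Swap: [22, 33, 39, 67, 65, 98]

After 3 steps: [22, 33, 39, 67, 65, 98]


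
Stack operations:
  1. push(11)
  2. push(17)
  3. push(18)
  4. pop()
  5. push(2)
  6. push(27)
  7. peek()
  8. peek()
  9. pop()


push(11) -> [11]
push(17) -> [11, 17]
push(18) -> [11, 17, 18]
pop()->18, [11, 17]
push(2) -> [11, 17, 2]
push(27) -> [11, 17, 2, 27]
peek()->27
peek()->27
pop()->27, [11, 17, 2]

Final stack: [11, 17, 2]


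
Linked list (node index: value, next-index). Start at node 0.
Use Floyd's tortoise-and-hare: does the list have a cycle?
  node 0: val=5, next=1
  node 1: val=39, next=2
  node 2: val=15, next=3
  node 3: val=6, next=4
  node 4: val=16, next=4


Floyd's tortoise (slow, +1) and hare (fast, +2):
  init: slow=0, fast=0
  step 1: slow=1, fast=2
  step 2: slow=2, fast=4
  step 3: slow=3, fast=4
  step 4: slow=4, fast=4
  slow == fast at node 4: cycle detected

Cycle: yes


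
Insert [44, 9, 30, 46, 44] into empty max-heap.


Insert 44: [44]
Insert 9: [44, 9]
Insert 30: [44, 9, 30]
Insert 46: [46, 44, 30, 9]
Insert 44: [46, 44, 30, 9, 44]

Final heap: [46, 44, 30, 9, 44]


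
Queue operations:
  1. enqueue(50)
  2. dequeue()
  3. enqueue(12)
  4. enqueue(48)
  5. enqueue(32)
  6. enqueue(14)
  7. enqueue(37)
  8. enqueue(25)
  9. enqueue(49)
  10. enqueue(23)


enqueue(50) -> [50]
dequeue()->50, []
enqueue(12) -> [12]
enqueue(48) -> [12, 48]
enqueue(32) -> [12, 48, 32]
enqueue(14) -> [12, 48, 32, 14]
enqueue(37) -> [12, 48, 32, 14, 37]
enqueue(25) -> [12, 48, 32, 14, 37, 25]
enqueue(49) -> [12, 48, 32, 14, 37, 25, 49]
enqueue(23) -> [12, 48, 32, 14, 37, 25, 49, 23]

Final queue: [12, 48, 32, 14, 37, 25, 49, 23]


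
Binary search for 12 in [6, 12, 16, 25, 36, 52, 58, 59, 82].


Step 1: lo=0, hi=8, mid=4, val=36
Step 2: lo=0, hi=3, mid=1, val=12

Found at index 1


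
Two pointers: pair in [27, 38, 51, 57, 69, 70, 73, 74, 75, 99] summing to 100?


lo=0(27)+hi=9(99)=126
lo=0(27)+hi=8(75)=102
lo=0(27)+hi=7(74)=101
lo=0(27)+hi=6(73)=100

Yes: 27+73=100


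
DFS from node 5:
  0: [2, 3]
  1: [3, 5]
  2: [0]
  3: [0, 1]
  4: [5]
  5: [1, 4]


Visit 5, push [4, 1]
Visit 1, push [3]
Visit 3, push [0]
Visit 0, push [2]
Visit 2, push []
Visit 4, push []

DFS order: [5, 1, 3, 0, 2, 4]


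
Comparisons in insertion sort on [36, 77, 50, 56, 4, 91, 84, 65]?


Algorithm: insertion sort
Input: [36, 77, 50, 56, 4, 91, 84, 65]
Sorted: [4, 36, 50, 56, 65, 77, 84, 91]

16


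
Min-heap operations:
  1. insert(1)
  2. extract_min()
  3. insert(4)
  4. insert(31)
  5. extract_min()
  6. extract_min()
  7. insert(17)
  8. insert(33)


insert(1) -> [1]
extract_min()->1, []
insert(4) -> [4]
insert(31) -> [4, 31]
extract_min()->4, [31]
extract_min()->31, []
insert(17) -> [17]
insert(33) -> [17, 33]

Final heap: [17, 33]


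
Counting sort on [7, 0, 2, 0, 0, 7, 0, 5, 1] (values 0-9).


Input: [7, 0, 2, 0, 0, 7, 0, 5, 1]
Counts: [4, 1, 1, 0, 0, 1, 0, 2, 0, 0]

Sorted: [0, 0, 0, 0, 1, 2, 5, 7, 7]


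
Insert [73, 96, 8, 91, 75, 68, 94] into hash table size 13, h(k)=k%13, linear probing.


Insert 73: h=8 -> slot 8
Insert 96: h=5 -> slot 5
Insert 8: h=8, 1 probes -> slot 9
Insert 91: h=0 -> slot 0
Insert 75: h=10 -> slot 10
Insert 68: h=3 -> slot 3
Insert 94: h=3, 1 probes -> slot 4

Table: [91, None, None, 68, 94, 96, None, None, 73, 8, 75, None, None]


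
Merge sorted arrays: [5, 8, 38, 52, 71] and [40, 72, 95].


Take 5 from A
Take 8 from A
Take 38 from A
Take 40 from B
Take 52 from A
Take 71 from A

Merged: [5, 8, 38, 40, 52, 71, 72, 95]


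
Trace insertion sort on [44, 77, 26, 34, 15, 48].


Initial: [44, 77, 26, 34, 15, 48]
Insert 77: [44, 77, 26, 34, 15, 48]
Insert 26: [26, 44, 77, 34, 15, 48]
Insert 34: [26, 34, 44, 77, 15, 48]
Insert 15: [15, 26, 34, 44, 77, 48]
Insert 48: [15, 26, 34, 44, 48, 77]

Sorted: [15, 26, 34, 44, 48, 77]


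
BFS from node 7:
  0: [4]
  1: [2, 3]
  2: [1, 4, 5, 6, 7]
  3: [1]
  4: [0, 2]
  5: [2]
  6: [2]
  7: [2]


Visit 7, enqueue [2]
Visit 2, enqueue [1, 4, 5, 6]
Visit 1, enqueue [3]
Visit 4, enqueue [0]
Visit 5, enqueue []
Visit 6, enqueue []
Visit 3, enqueue []
Visit 0, enqueue []

BFS order: [7, 2, 1, 4, 5, 6, 3, 0]


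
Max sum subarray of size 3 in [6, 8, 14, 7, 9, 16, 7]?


[0:3]: 28
[1:4]: 29
[2:5]: 30
[3:6]: 32
[4:7]: 32

Max: 32 at [3:6]


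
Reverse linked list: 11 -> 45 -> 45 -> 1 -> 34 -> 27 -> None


Step 1: curr=11, set curr.next=prev(None) | reversed so far: 11
Step 2: curr=45, set curr.next=prev(11) | reversed so far: 45 -> 11
Step 3: curr=45, set curr.next=prev(45) | reversed so far: 45 -> 45 -> 11
Step 4: curr=1, set curr.next=prev(45) | reversed so far: 1 -> 45 -> 45 -> 11
Step 5: curr=34, set curr.next=prev(1) | reversed so far: 34 -> 1 -> 45 -> 45 -> 11
Step 6: curr=27, set curr.next=prev(34) | reversed so far: 27 -> 34 -> 1 -> 45 -> 45 -> 11

27 -> 34 -> 1 -> 45 -> 45 -> 11 -> None


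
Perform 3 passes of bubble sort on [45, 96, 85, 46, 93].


Initial: [45, 96, 85, 46, 93]
Pass 1: [45, 85, 46, 93, 96] (3 swaps)
Pass 2: [45, 46, 85, 93, 96] (1 swaps)
Pass 3: [45, 46, 85, 93, 96] (0 swaps)

After 3 passes: [45, 46, 85, 93, 96]


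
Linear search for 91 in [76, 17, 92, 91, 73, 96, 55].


i=0: 76!=91
i=1: 17!=91
i=2: 92!=91
i=3: 91==91 found!

Found at 3, 4 comps


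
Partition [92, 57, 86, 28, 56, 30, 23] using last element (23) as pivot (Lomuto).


Pivot: 23
Place pivot at 0: [23, 57, 86, 28, 56, 30, 92]

Partitioned: [23, 57, 86, 28, 56, 30, 92]


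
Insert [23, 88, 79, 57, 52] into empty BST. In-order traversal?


Insert 23: root
Insert 88: R from 23
Insert 79: R from 23 -> L from 88
Insert 57: R from 23 -> L from 88 -> L from 79
Insert 52: R from 23 -> L from 88 -> L from 79 -> L from 57

In-order: [23, 52, 57, 79, 88]


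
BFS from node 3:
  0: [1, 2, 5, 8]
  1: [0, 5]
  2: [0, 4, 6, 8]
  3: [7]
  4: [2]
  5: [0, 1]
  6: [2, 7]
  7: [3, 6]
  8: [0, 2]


Visit 3, enqueue [7]
Visit 7, enqueue [6]
Visit 6, enqueue [2]
Visit 2, enqueue [0, 4, 8]
Visit 0, enqueue [1, 5]
Visit 4, enqueue []
Visit 8, enqueue []
Visit 1, enqueue []
Visit 5, enqueue []

BFS order: [3, 7, 6, 2, 0, 4, 8, 1, 5]


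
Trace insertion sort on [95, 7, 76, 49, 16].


Initial: [95, 7, 76, 49, 16]
Insert 7: [7, 95, 76, 49, 16]
Insert 76: [7, 76, 95, 49, 16]
Insert 49: [7, 49, 76, 95, 16]
Insert 16: [7, 16, 49, 76, 95]

Sorted: [7, 16, 49, 76, 95]


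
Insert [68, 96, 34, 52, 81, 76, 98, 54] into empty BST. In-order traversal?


Insert 68: root
Insert 96: R from 68
Insert 34: L from 68
Insert 52: L from 68 -> R from 34
Insert 81: R from 68 -> L from 96
Insert 76: R from 68 -> L from 96 -> L from 81
Insert 98: R from 68 -> R from 96
Insert 54: L from 68 -> R from 34 -> R from 52

In-order: [34, 52, 54, 68, 76, 81, 96, 98]


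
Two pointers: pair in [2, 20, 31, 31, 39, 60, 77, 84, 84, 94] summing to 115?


lo=0(2)+hi=9(94)=96
lo=1(20)+hi=9(94)=114
lo=2(31)+hi=9(94)=125
lo=2(31)+hi=8(84)=115

Yes: 31+84=115


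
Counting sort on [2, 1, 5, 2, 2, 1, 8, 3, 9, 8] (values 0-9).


Input: [2, 1, 5, 2, 2, 1, 8, 3, 9, 8]
Counts: [0, 2, 3, 1, 0, 1, 0, 0, 2, 1]

Sorted: [1, 1, 2, 2, 2, 3, 5, 8, 8, 9]


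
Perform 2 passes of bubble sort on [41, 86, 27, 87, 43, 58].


Initial: [41, 86, 27, 87, 43, 58]
Pass 1: [41, 27, 86, 43, 58, 87] (3 swaps)
Pass 2: [27, 41, 43, 58, 86, 87] (3 swaps)

After 2 passes: [27, 41, 43, 58, 86, 87]


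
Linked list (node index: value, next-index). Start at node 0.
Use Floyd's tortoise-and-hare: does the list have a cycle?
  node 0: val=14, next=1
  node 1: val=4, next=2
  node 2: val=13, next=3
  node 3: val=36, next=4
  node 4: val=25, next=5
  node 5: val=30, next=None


Floyd's tortoise (slow, +1) and hare (fast, +2):
  init: slow=0, fast=0
  step 1: slow=1, fast=2
  step 2: slow=2, fast=4
  step 3: fast 4->5->None, no cycle

Cycle: no


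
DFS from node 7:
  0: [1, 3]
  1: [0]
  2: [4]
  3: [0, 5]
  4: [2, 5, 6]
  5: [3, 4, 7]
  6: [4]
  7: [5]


Visit 7, push [5]
Visit 5, push [4, 3]
Visit 3, push [0]
Visit 0, push [1]
Visit 1, push []
Visit 4, push [6, 2]
Visit 2, push []
Visit 6, push []

DFS order: [7, 5, 3, 0, 1, 4, 2, 6]


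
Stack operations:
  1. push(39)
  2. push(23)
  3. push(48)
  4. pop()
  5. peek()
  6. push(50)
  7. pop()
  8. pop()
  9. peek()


push(39) -> [39]
push(23) -> [39, 23]
push(48) -> [39, 23, 48]
pop()->48, [39, 23]
peek()->23
push(50) -> [39, 23, 50]
pop()->50, [39, 23]
pop()->23, [39]
peek()->39

Final stack: [39]


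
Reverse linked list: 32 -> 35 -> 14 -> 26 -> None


Step 1: curr=32, set curr.next=prev(None) | reversed so far: 32
Step 2: curr=35, set curr.next=prev(32) | reversed so far: 35 -> 32
Step 3: curr=14, set curr.next=prev(35) | reversed so far: 14 -> 35 -> 32
Step 4: curr=26, set curr.next=prev(14) | reversed so far: 26 -> 14 -> 35 -> 32

26 -> 14 -> 35 -> 32 -> None


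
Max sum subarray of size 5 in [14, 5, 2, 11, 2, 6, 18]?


[0:5]: 34
[1:6]: 26
[2:7]: 39

Max: 39 at [2:7]


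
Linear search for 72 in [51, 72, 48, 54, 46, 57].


i=0: 51!=72
i=1: 72==72 found!

Found at 1, 2 comps


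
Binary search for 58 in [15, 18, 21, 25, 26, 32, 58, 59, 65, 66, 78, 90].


Step 1: lo=0, hi=11, mid=5, val=32
Step 2: lo=6, hi=11, mid=8, val=65
Step 3: lo=6, hi=7, mid=6, val=58

Found at index 6


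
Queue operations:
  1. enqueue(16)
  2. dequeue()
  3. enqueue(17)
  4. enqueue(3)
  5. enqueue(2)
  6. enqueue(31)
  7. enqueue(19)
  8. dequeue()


enqueue(16) -> [16]
dequeue()->16, []
enqueue(17) -> [17]
enqueue(3) -> [17, 3]
enqueue(2) -> [17, 3, 2]
enqueue(31) -> [17, 3, 2, 31]
enqueue(19) -> [17, 3, 2, 31, 19]
dequeue()->17, [3, 2, 31, 19]

Final queue: [3, 2, 31, 19]


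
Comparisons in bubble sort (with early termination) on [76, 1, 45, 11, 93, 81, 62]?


Algorithm: bubble sort (with early termination)
Input: [76, 1, 45, 11, 93, 81, 62]
Sorted: [1, 11, 45, 62, 76, 81, 93]

18


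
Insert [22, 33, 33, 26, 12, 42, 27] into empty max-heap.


Insert 22: [22]
Insert 33: [33, 22]
Insert 33: [33, 22, 33]
Insert 26: [33, 26, 33, 22]
Insert 12: [33, 26, 33, 22, 12]
Insert 42: [42, 26, 33, 22, 12, 33]
Insert 27: [42, 26, 33, 22, 12, 33, 27]

Final heap: [42, 26, 33, 22, 12, 33, 27]


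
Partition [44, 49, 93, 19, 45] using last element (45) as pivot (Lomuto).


Pivot: 45
  44 <= 45: advance i (no swap)
  19 <= 45: swap -> [44, 19, 93, 49, 45]
Place pivot at 2: [44, 19, 45, 49, 93]

Partitioned: [44, 19, 45, 49, 93]


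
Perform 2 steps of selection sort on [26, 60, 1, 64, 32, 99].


Initial: [26, 60, 1, 64, 32, 99]
Step 1: min=1 at 2
  Swap: [1, 60, 26, 64, 32, 99]
Step 2: min=26 at 2
  Swap: [1, 26, 60, 64, 32, 99]

After 2 steps: [1, 26, 60, 64, 32, 99]


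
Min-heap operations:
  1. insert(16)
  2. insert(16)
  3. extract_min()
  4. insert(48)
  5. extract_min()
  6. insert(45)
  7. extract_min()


insert(16) -> [16]
insert(16) -> [16, 16]
extract_min()->16, [16]
insert(48) -> [16, 48]
extract_min()->16, [48]
insert(45) -> [45, 48]
extract_min()->45, [48]

Final heap: [48]


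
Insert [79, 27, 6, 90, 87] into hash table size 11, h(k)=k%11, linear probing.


Insert 79: h=2 -> slot 2
Insert 27: h=5 -> slot 5
Insert 6: h=6 -> slot 6
Insert 90: h=2, 1 probes -> slot 3
Insert 87: h=10 -> slot 10

Table: [None, None, 79, 90, None, 27, 6, None, None, None, 87]


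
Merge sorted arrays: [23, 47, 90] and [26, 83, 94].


Take 23 from A
Take 26 from B
Take 47 from A
Take 83 from B
Take 90 from A

Merged: [23, 26, 47, 83, 90, 94]


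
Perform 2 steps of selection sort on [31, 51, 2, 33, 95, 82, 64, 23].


Initial: [31, 51, 2, 33, 95, 82, 64, 23]
Step 1: min=2 at 2
  Swap: [2, 51, 31, 33, 95, 82, 64, 23]
Step 2: min=23 at 7
  Swap: [2, 23, 31, 33, 95, 82, 64, 51]

After 2 steps: [2, 23, 31, 33, 95, 82, 64, 51]


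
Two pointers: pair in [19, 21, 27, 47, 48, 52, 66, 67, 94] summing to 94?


lo=0(19)+hi=8(94)=113
lo=0(19)+hi=7(67)=86
lo=1(21)+hi=7(67)=88
lo=2(27)+hi=7(67)=94

Yes: 27+67=94
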